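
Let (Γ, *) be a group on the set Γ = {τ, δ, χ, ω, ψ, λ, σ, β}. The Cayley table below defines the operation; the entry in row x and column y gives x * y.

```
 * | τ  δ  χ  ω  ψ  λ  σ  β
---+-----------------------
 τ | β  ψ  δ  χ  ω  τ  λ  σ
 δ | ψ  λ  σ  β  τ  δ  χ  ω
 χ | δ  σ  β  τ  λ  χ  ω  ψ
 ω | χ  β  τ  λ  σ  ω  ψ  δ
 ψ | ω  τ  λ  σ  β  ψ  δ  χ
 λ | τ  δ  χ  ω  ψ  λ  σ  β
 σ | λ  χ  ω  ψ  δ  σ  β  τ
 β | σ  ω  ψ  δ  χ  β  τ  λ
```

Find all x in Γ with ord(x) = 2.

Identity is λ. Compute the order of each non-identity element by repeated multiplication:
  τ: τ → β → σ → λ  (order 4)
  δ: δ → λ  (order 2)
  χ: χ → β → ψ → λ  (order 4)
  ω: ω → λ  (order 2)
  ψ: ψ → β → χ → λ  (order 4)
  σ: σ → β → τ → λ  (order 4)
  β: β → λ  (order 2)
Elements of order 2: {β, δ, ω}.
(Structurally, Γ here is isomorphic to Z_2 x Z_4.)

{β, δ, ω}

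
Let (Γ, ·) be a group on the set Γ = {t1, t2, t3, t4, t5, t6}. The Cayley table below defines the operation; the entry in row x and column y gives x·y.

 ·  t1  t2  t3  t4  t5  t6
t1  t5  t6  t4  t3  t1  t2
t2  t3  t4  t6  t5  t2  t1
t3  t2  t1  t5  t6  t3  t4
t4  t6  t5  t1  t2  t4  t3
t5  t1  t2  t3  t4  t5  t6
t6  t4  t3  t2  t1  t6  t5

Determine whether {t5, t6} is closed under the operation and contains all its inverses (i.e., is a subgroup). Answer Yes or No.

{t5, t6} contains the identity t5.
Checking products: every product of two elements of {t5, t6} (read from the table) lies in {t5, t6}, so the set is closed.
In a finite group, a nonempty closed subset is a subgroup. So {t5, t6} ≤ Γ.

Yes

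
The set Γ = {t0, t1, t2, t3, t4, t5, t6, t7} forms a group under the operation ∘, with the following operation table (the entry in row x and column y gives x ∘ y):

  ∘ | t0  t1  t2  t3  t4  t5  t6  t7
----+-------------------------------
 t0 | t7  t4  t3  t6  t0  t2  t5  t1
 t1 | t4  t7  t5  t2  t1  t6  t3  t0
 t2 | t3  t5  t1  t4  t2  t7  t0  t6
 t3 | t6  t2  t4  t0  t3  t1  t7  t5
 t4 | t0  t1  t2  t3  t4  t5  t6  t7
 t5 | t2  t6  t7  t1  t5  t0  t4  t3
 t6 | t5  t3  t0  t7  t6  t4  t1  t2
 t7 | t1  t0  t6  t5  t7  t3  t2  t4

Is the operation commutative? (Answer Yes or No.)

Check whether the table is symmetric across its main diagonal.
Every entry (row x, col y) equals the entry (row y, col x), so Γ is abelian.

Yes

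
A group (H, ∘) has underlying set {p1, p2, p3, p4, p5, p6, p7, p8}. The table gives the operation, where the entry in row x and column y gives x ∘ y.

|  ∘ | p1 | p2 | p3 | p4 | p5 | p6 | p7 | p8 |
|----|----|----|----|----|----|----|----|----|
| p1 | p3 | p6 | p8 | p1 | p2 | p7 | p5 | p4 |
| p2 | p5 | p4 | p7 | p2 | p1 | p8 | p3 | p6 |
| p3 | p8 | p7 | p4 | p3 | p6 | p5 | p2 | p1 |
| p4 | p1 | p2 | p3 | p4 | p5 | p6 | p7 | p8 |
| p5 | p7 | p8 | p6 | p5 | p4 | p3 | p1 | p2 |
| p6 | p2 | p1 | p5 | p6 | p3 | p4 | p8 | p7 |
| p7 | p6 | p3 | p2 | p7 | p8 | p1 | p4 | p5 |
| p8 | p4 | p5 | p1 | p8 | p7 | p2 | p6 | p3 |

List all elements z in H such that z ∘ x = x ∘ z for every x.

An element z is central iff its row equals its column in the table.
For p2: p2 ∘ p8 = p6 ≠ p5 = p8 ∘ p2, so p2 ∉ Z.
Checking each element this way leaves Z(H) = {p3, p4}.

{p3, p4}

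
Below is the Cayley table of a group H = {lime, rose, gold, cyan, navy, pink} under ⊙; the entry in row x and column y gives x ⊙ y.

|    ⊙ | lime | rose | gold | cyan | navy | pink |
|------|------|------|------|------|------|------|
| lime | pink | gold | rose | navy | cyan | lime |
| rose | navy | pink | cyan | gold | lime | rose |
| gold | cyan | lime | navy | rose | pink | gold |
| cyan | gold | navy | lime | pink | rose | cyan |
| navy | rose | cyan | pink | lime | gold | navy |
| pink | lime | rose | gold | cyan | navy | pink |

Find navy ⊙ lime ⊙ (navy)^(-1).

The identity is pink. In row navy, the entry pink sits in column gold, so navy^(-1) = gold.
navy ⊙ lime = rose
rose ⊙ gold = cyan

cyan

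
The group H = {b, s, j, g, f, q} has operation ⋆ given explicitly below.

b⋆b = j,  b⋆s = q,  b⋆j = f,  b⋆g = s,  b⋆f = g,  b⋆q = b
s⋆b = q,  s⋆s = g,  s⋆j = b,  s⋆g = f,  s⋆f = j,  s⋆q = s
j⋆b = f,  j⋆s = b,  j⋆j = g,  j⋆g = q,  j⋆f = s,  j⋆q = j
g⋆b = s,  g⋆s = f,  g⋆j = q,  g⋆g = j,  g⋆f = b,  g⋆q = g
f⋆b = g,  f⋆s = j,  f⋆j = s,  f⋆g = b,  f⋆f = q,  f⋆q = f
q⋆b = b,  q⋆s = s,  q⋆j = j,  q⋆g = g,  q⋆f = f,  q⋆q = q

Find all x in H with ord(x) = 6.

Identity is q. Compute the order of each non-identity element by repeated multiplication:
  b: b → j → f → g → s → q  (order 6)
  s: s → g → f → j → b → q  (order 6)
  j: j → g → q  (order 3)
  g: g → j → q  (order 3)
  f: f → q  (order 2)
Elements of order 6: {b, s}.

{b, s}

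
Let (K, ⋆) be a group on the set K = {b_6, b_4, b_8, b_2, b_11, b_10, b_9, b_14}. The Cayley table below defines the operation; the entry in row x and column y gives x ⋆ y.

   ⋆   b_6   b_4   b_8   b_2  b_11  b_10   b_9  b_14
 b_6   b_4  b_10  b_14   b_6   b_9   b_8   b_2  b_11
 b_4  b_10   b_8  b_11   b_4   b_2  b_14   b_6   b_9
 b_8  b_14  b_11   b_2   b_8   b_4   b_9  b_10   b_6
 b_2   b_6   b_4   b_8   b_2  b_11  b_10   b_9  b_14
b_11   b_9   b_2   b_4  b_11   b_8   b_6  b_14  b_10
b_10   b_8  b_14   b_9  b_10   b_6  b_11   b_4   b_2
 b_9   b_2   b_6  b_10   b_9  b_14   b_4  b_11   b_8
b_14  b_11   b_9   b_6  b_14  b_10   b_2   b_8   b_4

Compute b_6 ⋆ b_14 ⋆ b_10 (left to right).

b_6

b_6 ⋆ b_14 = b_11
b_11 ⋆ b_10 = b_6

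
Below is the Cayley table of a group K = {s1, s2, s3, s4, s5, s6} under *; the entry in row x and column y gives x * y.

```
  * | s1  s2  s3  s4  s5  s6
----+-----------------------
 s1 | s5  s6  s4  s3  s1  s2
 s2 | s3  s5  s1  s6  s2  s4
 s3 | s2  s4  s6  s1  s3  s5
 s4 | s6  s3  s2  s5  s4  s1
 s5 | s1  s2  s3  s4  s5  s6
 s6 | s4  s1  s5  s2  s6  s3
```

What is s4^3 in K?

s4

s4^1 = s4
s4^2 = s4 * s4 = s5
s4^3 = s5 * s4 = s4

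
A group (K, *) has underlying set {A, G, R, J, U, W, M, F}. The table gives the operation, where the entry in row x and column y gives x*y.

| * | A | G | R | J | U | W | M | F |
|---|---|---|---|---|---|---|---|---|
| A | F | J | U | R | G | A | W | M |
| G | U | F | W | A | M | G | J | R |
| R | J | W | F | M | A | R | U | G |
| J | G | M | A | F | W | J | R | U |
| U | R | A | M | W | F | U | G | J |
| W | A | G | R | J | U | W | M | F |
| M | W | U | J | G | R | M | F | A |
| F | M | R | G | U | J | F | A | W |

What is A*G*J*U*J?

A*G = J
J*J = F
F*U = J
J*J = F

F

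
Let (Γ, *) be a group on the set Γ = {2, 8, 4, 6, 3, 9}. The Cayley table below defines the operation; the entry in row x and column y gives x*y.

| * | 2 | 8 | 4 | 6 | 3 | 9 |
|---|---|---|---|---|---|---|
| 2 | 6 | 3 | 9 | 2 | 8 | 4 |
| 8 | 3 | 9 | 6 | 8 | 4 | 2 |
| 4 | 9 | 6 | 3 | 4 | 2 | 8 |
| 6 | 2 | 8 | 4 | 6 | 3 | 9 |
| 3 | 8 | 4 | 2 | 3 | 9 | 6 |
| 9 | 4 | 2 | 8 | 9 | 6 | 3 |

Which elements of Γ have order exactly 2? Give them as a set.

Identity is 6. Compute the order of each non-identity element by repeated multiplication:
  2: 2 → 6  (order 2)
  8: 8 → 9 → 2 → 3 → 4 → 6  (order 6)
  4: 4 → 3 → 2 → 9 → 8 → 6  (order 6)
  3: 3 → 9 → 6  (order 3)
  9: 9 → 3 → 6  (order 3)
Elements of order 2: {2}.
(Structurally, Γ here is isomorphic to the cyclic group Z_6.)

{2}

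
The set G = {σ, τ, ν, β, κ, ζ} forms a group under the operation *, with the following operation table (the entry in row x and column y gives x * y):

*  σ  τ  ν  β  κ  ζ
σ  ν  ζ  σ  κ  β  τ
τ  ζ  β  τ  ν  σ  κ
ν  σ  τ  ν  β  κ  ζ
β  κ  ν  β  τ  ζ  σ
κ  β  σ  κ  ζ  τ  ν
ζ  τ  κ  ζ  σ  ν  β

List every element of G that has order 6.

Identity is ν. Compute the order of each non-identity element by repeated multiplication:
  σ: σ → ν  (order 2)
  τ: τ → β → ν  (order 3)
  β: β → τ → ν  (order 3)
  κ: κ → τ → σ → β → ζ → ν  (order 6)
  ζ: ζ → β → σ → τ → κ → ν  (order 6)
Elements of order 6: {ζ, κ}.

{ζ, κ}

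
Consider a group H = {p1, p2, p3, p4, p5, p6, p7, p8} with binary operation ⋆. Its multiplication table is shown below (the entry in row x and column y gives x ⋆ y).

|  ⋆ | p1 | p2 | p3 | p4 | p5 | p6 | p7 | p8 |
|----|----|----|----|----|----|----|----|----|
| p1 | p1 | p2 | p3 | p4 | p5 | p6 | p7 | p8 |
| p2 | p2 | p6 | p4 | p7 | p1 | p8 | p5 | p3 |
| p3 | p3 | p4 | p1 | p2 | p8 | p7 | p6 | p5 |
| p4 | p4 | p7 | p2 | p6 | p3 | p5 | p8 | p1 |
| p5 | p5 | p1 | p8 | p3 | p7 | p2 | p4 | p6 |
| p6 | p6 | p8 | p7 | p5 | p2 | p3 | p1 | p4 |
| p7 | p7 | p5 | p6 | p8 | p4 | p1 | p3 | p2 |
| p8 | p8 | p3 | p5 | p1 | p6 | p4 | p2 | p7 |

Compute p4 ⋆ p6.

Read row p4, column p6: p4 ⋆ p6 = p5.

p5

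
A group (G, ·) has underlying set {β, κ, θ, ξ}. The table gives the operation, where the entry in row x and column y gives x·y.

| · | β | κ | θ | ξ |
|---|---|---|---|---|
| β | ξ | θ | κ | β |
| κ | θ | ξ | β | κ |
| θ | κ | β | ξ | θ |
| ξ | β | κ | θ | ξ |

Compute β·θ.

κ

Read row β, column θ: β·θ = κ.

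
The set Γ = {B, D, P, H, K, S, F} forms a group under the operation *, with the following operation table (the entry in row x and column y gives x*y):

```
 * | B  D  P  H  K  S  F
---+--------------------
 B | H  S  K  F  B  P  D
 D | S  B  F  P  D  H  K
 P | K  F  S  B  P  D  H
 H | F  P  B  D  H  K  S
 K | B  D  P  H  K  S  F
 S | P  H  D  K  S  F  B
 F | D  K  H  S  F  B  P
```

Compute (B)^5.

S

B^1 = B
B^2 = B*B = H
B^3 = H*B = F
B^4 = F*B = D
B^5 = D*B = S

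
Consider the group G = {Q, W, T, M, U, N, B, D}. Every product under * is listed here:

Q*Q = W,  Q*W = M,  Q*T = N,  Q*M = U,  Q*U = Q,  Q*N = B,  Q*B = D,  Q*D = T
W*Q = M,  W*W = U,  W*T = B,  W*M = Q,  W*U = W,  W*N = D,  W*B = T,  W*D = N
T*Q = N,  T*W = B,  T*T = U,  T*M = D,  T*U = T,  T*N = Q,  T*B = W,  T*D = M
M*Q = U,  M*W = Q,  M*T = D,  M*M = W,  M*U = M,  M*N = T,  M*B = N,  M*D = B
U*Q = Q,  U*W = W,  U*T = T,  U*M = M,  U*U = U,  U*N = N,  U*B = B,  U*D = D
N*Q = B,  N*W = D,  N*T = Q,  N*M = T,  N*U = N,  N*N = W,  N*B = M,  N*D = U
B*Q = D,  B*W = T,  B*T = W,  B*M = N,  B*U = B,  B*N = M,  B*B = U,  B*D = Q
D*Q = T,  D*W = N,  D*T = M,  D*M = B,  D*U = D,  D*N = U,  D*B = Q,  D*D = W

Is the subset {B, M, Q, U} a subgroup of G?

Q*Q = W, which is not in {B, M, Q, U}.
The subset is not closed under *, so it is not a subgroup.

No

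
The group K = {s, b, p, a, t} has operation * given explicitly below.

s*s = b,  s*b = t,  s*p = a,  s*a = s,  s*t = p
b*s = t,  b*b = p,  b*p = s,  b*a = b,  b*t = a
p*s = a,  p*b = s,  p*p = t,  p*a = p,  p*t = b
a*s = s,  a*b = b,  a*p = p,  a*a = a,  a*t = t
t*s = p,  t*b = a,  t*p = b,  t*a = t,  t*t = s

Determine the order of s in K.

The identity element is a (its row matches the header).
s^1 = s
s^2 = s * s = b
s^3 = b * s = t
s^4 = t * s = p
s^5 = p * s = a
The first power of s equal to the identity is s^5, so ord(s) = 5.
(Structurally, K here is isomorphic to the cyclic group Z_5.)

5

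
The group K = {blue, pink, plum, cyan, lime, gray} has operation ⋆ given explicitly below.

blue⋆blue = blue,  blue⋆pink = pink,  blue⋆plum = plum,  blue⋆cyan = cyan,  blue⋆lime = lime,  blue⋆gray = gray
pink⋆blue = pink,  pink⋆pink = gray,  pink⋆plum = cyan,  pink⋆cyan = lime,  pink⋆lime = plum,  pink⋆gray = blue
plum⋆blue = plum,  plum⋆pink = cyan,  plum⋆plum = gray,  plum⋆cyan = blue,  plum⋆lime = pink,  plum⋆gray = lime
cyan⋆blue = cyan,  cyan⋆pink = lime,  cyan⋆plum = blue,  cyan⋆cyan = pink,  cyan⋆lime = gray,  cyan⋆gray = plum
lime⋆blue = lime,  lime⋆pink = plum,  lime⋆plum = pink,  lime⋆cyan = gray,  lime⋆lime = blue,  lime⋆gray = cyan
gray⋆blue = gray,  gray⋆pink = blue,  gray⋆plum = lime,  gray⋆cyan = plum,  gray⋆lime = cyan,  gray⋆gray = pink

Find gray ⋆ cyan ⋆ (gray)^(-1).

cyan

The identity is blue. In row gray, the entry blue sits in column pink, so gray^(-1) = pink.
gray ⋆ cyan = plum
plum ⋆ pink = cyan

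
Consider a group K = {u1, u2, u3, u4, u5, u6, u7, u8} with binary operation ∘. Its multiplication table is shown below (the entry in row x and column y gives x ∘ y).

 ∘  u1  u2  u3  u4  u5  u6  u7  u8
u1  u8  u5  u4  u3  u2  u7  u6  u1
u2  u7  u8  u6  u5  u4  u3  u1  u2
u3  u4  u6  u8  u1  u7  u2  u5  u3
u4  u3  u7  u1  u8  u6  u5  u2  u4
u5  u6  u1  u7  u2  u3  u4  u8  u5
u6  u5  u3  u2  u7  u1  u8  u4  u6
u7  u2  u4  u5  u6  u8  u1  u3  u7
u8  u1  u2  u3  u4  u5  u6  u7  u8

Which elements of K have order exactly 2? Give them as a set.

{u1, u2, u3, u4, u6}

Identity is u8. Compute the order of each non-identity element by repeated multiplication:
  u1: u1 → u8  (order 2)
  u2: u2 → u8  (order 2)
  u3: u3 → u8  (order 2)
  u4: u4 → u8  (order 2)
  u5: u5 → u3 → u7 → u8  (order 4)
  u6: u6 → u8  (order 2)
  u7: u7 → u3 → u5 → u8  (order 4)
Elements of order 2: {u1, u2, u3, u4, u6}.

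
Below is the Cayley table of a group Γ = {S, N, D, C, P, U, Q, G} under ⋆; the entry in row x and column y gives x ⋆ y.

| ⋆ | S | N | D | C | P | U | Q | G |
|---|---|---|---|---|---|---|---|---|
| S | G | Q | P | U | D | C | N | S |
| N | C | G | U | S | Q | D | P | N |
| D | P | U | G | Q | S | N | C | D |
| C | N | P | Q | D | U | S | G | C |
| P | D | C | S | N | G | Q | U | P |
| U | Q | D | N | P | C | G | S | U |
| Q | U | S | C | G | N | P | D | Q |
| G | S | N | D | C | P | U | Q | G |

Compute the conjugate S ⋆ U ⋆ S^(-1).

The identity is G. In row S, the entry G sits in column S, so S^(-1) = S.
S ⋆ U = C
C ⋆ S = N
(Structurally, Γ here is isomorphic to the dihedral group D_4.)

N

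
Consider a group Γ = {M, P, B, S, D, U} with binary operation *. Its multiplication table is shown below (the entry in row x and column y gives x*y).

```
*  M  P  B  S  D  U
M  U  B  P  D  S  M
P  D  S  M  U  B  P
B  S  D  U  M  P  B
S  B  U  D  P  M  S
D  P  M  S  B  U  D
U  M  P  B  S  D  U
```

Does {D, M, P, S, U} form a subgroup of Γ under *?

P*D = B, which is not in {D, M, P, S, U}.
The subset is not closed under *, so it is not a subgroup.

No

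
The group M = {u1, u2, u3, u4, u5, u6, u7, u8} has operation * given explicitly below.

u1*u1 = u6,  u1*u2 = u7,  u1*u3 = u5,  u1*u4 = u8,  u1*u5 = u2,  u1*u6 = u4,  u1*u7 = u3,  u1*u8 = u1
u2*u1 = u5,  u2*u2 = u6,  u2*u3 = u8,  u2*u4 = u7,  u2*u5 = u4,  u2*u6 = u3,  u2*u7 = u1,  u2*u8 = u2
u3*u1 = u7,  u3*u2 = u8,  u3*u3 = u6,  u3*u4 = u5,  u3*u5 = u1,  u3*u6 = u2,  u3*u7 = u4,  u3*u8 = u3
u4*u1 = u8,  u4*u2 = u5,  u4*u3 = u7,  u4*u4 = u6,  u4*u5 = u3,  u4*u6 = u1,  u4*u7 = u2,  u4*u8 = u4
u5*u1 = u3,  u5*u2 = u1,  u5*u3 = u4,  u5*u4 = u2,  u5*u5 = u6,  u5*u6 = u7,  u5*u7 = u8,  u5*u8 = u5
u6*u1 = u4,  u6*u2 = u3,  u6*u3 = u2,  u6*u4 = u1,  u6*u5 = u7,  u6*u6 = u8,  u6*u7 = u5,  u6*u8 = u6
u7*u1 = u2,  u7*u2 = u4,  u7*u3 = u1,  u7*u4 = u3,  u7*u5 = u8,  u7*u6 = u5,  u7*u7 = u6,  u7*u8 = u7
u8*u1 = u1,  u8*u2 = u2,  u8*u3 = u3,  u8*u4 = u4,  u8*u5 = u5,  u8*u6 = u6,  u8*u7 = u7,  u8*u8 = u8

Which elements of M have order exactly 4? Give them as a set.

Identity is u8. Compute the order of each non-identity element by repeated multiplication:
  u1: u1 → u6 → u4 → u8  (order 4)
  u2: u2 → u6 → u3 → u8  (order 4)
  u3: u3 → u6 → u2 → u8  (order 4)
  u4: u4 → u6 → u1 → u8  (order 4)
  u5: u5 → u6 → u7 → u8  (order 4)
  u6: u6 → u8  (order 2)
  u7: u7 → u6 → u5 → u8  (order 4)
Elements of order 4: {u1, u2, u3, u4, u5, u7}.

{u1, u2, u3, u4, u5, u7}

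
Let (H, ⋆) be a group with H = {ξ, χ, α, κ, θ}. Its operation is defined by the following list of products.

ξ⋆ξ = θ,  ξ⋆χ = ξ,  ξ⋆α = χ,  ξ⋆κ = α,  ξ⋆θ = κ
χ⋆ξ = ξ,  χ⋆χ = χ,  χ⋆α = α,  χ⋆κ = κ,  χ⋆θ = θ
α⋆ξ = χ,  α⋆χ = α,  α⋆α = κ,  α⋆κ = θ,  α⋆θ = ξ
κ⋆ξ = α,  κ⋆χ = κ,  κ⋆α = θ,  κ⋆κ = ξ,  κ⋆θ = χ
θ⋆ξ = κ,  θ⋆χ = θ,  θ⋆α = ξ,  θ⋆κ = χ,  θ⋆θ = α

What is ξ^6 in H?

ξ

ξ^1 = ξ
ξ^2 = ξ ⋆ ξ = θ
ξ^3 = θ ⋆ ξ = κ
ξ^4 = κ ⋆ ξ = α
ξ^5 = α ⋆ ξ = χ
ξ^6 = χ ⋆ ξ = ξ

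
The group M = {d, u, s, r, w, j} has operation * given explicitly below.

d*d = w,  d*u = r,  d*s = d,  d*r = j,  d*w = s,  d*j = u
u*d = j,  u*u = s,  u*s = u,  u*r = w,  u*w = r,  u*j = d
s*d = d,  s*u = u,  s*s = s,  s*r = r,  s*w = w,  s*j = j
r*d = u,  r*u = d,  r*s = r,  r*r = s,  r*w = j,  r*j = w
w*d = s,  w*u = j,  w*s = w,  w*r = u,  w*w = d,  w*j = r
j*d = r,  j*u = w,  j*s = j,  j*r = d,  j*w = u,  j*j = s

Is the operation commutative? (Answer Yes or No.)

d * j = u but j * d = r.
Since d and j do not commute, M is not abelian.

No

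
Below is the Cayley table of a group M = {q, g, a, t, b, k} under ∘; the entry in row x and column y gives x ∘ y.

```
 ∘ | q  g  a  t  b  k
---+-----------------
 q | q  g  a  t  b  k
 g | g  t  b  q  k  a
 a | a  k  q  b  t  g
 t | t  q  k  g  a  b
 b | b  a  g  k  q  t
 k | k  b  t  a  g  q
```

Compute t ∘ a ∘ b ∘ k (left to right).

t ∘ a = k
k ∘ b = g
g ∘ k = a
(Structurally, M here is isomorphic to the symmetric group S_3.)

a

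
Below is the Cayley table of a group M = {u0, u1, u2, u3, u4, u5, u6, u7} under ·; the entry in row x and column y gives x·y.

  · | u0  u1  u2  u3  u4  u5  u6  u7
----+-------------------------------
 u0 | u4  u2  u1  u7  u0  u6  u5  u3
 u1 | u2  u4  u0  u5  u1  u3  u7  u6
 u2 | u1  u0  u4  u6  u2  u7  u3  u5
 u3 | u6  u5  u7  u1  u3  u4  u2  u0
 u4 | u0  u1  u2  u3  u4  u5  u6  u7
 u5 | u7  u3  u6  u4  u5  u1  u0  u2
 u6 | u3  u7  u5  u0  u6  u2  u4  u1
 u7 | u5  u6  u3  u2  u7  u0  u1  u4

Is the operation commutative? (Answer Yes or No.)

u5·u7 = u2 but u7·u5 = u0.
Since u5 and u7 do not commute, M is not abelian.

No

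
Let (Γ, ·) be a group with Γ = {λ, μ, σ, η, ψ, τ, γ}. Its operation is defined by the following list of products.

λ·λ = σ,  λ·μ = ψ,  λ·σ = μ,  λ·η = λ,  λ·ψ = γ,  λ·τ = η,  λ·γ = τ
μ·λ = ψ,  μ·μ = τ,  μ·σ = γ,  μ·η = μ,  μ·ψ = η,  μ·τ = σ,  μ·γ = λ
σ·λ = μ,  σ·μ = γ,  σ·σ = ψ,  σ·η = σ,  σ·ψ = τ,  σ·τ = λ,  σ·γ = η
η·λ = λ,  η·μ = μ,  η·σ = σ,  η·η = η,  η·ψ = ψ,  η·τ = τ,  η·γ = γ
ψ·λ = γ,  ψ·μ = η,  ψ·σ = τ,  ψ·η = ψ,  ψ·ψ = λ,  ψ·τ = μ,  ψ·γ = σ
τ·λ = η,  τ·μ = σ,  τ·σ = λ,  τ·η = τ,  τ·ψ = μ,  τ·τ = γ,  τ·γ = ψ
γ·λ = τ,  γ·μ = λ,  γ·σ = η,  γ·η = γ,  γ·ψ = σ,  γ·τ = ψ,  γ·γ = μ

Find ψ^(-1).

μ

First locate the identity: row η matches the header, so η is the identity.
Scan row ψ for η: ψ·μ = η. Hence ψ^(-1) = μ.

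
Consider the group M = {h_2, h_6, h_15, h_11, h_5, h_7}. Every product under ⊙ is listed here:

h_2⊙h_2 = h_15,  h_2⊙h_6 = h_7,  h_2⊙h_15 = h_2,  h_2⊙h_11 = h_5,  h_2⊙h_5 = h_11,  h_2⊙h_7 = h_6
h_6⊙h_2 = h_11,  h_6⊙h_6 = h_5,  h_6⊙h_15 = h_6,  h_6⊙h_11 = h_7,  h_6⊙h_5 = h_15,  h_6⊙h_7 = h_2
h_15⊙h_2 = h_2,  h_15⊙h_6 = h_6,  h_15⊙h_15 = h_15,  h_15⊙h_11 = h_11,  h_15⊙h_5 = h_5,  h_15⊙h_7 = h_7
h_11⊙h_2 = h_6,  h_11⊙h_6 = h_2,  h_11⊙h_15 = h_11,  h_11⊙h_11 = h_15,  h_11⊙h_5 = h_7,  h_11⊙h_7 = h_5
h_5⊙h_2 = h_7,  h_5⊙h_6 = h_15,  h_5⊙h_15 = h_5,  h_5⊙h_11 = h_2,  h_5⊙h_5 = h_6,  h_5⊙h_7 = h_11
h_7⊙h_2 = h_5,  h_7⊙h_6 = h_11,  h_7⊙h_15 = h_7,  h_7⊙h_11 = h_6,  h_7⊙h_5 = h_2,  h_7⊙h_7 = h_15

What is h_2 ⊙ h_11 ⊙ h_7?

h_2 ⊙ h_11 = h_5
h_5 ⊙ h_7 = h_11

h_11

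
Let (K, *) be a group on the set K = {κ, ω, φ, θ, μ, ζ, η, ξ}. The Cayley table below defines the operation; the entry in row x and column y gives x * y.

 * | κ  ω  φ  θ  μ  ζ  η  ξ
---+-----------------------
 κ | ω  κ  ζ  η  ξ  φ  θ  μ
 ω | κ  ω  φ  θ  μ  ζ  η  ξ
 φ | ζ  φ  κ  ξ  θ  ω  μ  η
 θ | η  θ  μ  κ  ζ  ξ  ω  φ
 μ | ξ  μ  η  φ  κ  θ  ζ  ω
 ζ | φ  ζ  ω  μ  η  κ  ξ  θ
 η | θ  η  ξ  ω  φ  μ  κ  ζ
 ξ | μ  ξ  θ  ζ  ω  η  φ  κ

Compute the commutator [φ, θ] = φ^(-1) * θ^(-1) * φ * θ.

Identity is ω; from the table φ^(-1) = ζ and θ^(-1) = η.
ζ * η = ξ
ξ * φ = θ
θ * θ = κ
(Structurally, K here is isomorphic to the quaternion group Q_8.)

κ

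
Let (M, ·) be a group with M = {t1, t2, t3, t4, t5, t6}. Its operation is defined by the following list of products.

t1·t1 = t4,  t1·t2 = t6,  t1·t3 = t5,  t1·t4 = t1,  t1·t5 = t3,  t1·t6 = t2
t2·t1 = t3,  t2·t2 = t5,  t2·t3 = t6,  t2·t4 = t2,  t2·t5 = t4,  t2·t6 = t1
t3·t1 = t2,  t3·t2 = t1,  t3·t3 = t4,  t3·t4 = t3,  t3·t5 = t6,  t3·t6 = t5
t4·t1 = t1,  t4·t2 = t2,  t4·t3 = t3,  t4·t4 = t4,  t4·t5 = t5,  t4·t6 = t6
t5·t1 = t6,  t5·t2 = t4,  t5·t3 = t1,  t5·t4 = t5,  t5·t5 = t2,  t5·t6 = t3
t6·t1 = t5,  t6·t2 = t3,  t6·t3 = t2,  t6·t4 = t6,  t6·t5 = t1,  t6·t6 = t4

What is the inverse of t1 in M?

t1

First locate the identity: row t4 matches the header, so t4 is the identity.
Scan row t1 for t4: t1·t1 = t4. Hence t1^(-1) = t1.
(Structurally, M here is isomorphic to the symmetric group S_3.)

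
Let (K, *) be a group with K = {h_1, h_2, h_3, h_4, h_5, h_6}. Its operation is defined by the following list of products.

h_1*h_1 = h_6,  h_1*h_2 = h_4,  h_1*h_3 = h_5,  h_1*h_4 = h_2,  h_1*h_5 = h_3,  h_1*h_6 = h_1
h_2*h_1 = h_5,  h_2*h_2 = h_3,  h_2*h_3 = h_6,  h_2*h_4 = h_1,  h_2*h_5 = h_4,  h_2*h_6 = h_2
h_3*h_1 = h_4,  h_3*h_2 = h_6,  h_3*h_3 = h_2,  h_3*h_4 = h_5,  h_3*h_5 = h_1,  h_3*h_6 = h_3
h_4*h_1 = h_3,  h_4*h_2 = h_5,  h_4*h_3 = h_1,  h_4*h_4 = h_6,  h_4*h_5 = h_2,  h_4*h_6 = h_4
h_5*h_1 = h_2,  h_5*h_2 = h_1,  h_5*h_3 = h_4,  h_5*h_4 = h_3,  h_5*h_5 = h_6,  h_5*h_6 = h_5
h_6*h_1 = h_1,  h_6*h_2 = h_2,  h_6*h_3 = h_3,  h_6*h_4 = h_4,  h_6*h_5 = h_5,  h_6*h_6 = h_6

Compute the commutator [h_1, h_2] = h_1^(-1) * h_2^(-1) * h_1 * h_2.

h_3

Identity is h_6; from the table h_1^(-1) = h_1 and h_2^(-1) = h_3.
h_1 * h_3 = h_5
h_5 * h_1 = h_2
h_2 * h_2 = h_3
(Structurally, K here is isomorphic to the symmetric group S_3.)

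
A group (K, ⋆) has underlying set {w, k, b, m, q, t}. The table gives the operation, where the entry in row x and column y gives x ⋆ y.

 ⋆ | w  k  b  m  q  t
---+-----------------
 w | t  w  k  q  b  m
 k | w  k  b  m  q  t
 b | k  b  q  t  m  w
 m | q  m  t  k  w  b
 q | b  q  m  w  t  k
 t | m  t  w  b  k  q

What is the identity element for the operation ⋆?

k

The identity e satisfies e ⋆ x = x for all x, so its row in the table reproduces the column headers.
Row k reads: w, k, b, m, q, t — exactly the header order. So k is the identity.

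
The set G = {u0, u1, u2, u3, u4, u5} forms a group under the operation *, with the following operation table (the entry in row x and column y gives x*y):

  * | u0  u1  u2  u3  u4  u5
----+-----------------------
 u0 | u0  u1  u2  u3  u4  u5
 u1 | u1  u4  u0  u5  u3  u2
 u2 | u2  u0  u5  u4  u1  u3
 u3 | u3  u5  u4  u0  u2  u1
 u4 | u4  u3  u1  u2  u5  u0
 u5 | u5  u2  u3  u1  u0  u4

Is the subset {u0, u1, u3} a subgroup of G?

No

u1*u1 = u4, which is not in {u0, u1, u3}.
The subset is not closed under *, so it is not a subgroup.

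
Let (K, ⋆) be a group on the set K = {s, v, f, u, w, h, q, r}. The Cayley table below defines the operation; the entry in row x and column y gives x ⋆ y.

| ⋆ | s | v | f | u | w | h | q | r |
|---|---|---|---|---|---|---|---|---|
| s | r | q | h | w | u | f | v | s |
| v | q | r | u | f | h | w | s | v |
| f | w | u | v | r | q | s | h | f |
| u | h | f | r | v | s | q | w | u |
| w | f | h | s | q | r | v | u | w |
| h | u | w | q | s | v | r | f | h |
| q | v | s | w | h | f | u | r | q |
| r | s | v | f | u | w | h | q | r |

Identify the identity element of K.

The identity e satisfies e ⋆ x = x for all x, so its row in the table reproduces the column headers.
Row r reads: s, v, f, u, w, h, q, r — exactly the header order. So r is the identity.

r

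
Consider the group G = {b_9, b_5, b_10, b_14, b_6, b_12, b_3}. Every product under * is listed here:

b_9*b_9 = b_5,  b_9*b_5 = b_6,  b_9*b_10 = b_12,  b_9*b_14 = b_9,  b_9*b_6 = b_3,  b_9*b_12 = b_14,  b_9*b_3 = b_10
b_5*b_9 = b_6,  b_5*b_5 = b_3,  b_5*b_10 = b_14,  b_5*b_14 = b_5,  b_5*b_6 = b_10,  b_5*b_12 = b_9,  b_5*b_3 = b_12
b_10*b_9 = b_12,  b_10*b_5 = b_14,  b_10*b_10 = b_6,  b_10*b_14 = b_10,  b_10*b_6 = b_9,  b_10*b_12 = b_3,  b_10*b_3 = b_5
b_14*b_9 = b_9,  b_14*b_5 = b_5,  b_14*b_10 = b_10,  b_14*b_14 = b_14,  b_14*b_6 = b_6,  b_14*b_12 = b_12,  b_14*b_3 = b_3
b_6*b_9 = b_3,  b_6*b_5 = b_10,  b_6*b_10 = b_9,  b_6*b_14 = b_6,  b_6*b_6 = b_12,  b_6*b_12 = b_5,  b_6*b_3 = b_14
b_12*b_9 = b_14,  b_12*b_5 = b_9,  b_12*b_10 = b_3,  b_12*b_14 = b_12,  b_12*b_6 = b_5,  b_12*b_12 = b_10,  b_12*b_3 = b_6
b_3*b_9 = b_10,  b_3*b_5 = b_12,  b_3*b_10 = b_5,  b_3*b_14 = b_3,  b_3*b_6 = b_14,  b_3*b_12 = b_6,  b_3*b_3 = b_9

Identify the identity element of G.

The identity e satisfies e*x = x for all x, so its row in the table reproduces the column headers.
Row b_14 reads: b_9, b_5, b_10, b_14, b_6, b_12, b_3 — exactly the header order. So b_14 is the identity.
(Structurally, G here is isomorphic to the cyclic group Z_7.)

b_14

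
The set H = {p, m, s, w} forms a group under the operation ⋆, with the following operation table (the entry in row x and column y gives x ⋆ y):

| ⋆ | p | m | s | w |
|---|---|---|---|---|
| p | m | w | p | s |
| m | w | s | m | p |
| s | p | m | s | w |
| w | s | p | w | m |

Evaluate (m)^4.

s

m^1 = m
m^2 = m ⋆ m = s
m^3 = s ⋆ m = m
m^4 = m ⋆ m = s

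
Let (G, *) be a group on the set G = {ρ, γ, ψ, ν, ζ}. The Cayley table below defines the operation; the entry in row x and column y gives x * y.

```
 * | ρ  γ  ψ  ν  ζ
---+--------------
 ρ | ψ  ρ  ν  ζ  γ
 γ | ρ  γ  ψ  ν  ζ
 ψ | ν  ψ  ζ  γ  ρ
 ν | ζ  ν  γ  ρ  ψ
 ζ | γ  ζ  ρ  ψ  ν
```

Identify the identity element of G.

γ

The identity e satisfies e * x = x for all x, so its row in the table reproduces the column headers.
Row γ reads: ρ, γ, ψ, ν, ζ — exactly the header order. So γ is the identity.
(Structurally, G here is isomorphic to the cyclic group Z_5.)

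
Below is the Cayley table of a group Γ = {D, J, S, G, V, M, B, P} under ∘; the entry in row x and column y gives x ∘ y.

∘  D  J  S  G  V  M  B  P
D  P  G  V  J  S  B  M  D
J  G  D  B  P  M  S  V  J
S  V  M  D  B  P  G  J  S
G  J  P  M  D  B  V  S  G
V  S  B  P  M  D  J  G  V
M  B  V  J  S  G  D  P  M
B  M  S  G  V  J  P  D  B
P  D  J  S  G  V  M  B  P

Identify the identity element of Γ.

P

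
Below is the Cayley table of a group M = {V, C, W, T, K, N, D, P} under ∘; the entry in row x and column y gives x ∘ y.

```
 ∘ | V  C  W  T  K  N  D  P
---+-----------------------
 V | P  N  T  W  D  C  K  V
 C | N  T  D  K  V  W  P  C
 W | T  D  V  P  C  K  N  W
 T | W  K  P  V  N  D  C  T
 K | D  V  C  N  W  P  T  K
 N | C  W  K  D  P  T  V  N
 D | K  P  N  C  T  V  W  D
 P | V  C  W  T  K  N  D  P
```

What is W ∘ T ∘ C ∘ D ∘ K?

W ∘ T = P
P ∘ C = C
C ∘ D = P
P ∘ K = K

K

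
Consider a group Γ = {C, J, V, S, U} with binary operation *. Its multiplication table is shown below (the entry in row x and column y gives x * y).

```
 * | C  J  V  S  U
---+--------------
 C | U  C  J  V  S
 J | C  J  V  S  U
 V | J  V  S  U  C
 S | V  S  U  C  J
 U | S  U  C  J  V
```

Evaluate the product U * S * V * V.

U * S = J
J * V = V
V * V = S

S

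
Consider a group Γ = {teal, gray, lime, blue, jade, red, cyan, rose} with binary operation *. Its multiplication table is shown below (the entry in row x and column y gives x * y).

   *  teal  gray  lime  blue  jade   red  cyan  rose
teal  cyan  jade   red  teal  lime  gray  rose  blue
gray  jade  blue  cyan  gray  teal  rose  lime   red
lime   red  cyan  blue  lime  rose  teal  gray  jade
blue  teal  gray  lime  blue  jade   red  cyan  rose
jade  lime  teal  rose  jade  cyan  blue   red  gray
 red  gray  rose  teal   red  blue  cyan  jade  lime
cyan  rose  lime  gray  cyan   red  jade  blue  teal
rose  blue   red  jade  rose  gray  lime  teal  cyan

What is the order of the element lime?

The identity element is blue (its row matches the header).
lime^1 = lime
lime^2 = lime * lime = blue
The first power of lime equal to the identity is lime^2, so ord(lime) = 2.

2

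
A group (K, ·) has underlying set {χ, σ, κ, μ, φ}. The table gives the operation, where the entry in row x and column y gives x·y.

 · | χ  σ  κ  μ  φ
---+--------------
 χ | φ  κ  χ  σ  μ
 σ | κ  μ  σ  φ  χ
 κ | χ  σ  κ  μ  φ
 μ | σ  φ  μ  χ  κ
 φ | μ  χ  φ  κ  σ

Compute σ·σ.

Read row σ, column σ: σ·σ = μ.
(Structurally, K here is isomorphic to the cyclic group Z_5.)

μ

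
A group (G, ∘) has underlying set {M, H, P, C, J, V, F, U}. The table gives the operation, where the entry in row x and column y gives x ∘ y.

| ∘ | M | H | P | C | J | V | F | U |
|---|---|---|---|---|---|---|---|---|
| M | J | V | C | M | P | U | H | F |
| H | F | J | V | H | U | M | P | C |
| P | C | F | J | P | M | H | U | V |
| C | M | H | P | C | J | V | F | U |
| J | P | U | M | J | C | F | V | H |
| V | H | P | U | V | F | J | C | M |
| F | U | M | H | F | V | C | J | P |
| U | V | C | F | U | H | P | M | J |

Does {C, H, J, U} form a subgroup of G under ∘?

Yes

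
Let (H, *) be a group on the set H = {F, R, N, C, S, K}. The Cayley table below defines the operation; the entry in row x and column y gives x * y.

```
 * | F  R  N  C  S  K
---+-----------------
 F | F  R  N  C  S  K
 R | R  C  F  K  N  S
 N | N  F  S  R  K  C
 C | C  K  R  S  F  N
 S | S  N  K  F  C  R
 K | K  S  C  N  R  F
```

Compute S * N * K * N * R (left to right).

S * N = K
K * K = F
F * N = N
N * R = F

F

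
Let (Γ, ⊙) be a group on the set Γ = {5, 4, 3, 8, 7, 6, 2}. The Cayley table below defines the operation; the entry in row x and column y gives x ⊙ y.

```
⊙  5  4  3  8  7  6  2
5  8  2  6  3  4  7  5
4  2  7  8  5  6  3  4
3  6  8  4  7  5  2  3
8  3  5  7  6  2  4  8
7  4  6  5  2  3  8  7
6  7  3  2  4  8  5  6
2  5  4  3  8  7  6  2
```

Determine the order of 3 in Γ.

7

The identity element is 2 (its row matches the header).
3^1 = 3
3^2 = 3 ⊙ 3 = 4
3^3 = 4 ⊙ 3 = 8
3^4 = 8 ⊙ 3 = 7
3^5 = 7 ⊙ 3 = 5
3^6 = 5 ⊙ 3 = 6
3^7 = 6 ⊙ 3 = 2
The first power of 3 equal to the identity is 3^7, so ord(3) = 7.
(Structurally, Γ here is isomorphic to the cyclic group Z_7.)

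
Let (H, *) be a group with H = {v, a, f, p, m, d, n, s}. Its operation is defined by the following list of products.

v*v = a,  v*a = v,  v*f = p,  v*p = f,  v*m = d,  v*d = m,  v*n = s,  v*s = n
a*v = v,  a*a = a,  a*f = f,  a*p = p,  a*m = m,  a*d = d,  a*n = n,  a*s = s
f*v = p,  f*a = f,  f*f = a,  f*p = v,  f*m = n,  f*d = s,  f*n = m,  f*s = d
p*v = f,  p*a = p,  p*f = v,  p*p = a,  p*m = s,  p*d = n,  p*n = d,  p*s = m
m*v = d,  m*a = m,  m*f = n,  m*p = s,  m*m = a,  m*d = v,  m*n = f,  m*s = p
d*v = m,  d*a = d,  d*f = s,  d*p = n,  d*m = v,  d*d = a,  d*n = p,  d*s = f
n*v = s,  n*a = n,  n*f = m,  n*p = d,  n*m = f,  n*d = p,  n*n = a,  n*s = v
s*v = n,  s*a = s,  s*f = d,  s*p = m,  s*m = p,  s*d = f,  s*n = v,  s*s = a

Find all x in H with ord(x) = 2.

Identity is a. Compute the order of each non-identity element by repeated multiplication:
  v: v → a  (order 2)
  f: f → a  (order 2)
  p: p → a  (order 2)
  m: m → a  (order 2)
  d: d → a  (order 2)
  n: n → a  (order 2)
  s: s → a  (order 2)
Elements of order 2: {d, f, m, n, p, s, v}.

{d, f, m, n, p, s, v}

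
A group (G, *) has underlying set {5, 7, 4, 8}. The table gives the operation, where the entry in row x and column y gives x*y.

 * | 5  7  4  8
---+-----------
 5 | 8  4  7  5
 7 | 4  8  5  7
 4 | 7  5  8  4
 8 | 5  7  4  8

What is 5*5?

8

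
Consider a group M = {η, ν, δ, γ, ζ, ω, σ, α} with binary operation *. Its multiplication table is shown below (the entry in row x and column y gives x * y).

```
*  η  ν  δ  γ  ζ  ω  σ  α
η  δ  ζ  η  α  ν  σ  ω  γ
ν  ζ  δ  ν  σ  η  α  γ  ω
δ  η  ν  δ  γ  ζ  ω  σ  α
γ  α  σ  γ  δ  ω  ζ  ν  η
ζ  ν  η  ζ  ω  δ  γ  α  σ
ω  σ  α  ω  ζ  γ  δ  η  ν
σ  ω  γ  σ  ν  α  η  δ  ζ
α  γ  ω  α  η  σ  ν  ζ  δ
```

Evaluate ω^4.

δ

ω^1 = ω
ω^2 = ω * ω = δ
ω^3 = δ * ω = ω
ω^4 = ω * ω = δ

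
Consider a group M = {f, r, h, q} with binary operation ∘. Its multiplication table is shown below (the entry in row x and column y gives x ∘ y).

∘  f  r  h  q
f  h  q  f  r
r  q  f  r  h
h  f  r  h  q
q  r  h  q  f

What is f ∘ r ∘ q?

f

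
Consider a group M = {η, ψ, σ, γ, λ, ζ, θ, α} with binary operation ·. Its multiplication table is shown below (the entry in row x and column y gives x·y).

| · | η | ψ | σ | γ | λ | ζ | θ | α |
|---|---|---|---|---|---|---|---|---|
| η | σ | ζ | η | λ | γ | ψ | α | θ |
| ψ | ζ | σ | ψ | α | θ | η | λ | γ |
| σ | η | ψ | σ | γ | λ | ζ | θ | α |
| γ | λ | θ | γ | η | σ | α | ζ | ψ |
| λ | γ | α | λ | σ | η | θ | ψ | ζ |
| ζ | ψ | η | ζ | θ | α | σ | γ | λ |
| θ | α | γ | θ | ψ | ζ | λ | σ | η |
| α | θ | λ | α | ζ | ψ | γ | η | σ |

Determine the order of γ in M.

The identity element is σ (its row matches the header).
γ^1 = γ
γ^2 = γ·γ = η
γ^3 = η·γ = λ
γ^4 = λ·γ = σ
The first power of γ equal to the identity is γ^4, so ord(γ) = 4.
(Structurally, M here is isomorphic to the dihedral group D_4.)

4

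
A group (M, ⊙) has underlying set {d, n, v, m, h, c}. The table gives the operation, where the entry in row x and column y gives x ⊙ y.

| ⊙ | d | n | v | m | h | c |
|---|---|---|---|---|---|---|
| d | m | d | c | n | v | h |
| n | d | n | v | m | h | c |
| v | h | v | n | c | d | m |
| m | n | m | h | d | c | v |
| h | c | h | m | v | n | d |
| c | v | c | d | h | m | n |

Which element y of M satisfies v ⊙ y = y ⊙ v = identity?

First locate the identity: row n matches the header, so n is the identity.
Scan row v for n: v ⊙ v = n. Hence v^(-1) = v.

v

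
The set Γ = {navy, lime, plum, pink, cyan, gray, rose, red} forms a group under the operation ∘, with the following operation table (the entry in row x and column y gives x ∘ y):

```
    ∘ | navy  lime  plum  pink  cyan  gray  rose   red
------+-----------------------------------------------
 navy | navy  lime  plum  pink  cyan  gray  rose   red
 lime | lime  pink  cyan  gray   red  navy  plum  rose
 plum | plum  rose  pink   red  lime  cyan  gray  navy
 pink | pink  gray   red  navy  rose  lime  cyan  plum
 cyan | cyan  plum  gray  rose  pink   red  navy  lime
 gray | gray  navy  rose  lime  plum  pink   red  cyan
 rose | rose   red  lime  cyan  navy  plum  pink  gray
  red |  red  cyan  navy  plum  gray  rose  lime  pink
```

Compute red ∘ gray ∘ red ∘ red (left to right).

cyan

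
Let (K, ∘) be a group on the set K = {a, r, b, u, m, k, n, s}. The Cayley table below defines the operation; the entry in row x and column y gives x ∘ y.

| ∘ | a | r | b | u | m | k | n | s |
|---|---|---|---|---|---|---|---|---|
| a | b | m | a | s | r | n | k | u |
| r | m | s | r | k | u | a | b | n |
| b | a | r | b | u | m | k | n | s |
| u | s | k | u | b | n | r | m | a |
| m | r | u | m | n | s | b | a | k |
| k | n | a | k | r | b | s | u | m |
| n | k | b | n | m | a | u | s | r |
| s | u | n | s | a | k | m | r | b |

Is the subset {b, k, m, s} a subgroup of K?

Yes

{b, k, m, s} contains the identity b.
Checking products: every product of two elements of {b, k, m, s} (read from the table) lies in {b, k, m, s}, so the set is closed.
In a finite group, a nonempty closed subset is a subgroup. So {b, k, m, s} ≤ K.
(Structurally, K here is isomorphic to Z_2 x Z_4.)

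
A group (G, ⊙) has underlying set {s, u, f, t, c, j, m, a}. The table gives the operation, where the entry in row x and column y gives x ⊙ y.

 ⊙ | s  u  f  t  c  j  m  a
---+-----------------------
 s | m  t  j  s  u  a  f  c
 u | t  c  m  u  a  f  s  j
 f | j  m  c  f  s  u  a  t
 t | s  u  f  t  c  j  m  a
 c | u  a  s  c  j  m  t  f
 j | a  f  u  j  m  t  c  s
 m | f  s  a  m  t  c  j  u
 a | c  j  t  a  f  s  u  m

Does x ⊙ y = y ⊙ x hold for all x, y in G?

Check whether the table is symmetric across its main diagonal.
Every entry (row x, col y) equals the entry (row y, col x), so G is abelian.

Yes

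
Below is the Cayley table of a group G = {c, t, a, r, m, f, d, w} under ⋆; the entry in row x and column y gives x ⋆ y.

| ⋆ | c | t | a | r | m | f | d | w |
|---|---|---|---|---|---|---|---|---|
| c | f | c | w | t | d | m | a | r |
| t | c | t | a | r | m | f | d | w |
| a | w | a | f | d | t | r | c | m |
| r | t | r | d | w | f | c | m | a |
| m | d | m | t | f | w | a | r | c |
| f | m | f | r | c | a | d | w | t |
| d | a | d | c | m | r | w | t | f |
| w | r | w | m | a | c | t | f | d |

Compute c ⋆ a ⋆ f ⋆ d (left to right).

d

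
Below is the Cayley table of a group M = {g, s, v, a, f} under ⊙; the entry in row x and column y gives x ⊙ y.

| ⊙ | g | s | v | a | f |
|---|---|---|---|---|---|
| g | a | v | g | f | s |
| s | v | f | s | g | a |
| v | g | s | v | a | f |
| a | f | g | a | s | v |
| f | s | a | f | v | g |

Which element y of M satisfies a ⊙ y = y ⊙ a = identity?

First locate the identity: row v matches the header, so v is the identity.
Scan row a for v: a ⊙ f = v. Hence a^(-1) = f.

f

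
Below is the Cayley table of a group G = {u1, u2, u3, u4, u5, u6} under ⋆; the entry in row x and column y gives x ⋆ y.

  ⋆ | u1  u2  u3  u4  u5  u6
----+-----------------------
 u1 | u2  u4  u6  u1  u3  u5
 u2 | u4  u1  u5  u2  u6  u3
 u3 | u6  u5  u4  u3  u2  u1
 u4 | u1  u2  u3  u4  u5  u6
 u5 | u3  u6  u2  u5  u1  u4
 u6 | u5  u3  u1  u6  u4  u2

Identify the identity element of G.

The identity e satisfies e ⋆ x = x for all x, so its row in the table reproduces the column headers.
Row u4 reads: u1, u2, u3, u4, u5, u6 — exactly the header order. So u4 is the identity.

u4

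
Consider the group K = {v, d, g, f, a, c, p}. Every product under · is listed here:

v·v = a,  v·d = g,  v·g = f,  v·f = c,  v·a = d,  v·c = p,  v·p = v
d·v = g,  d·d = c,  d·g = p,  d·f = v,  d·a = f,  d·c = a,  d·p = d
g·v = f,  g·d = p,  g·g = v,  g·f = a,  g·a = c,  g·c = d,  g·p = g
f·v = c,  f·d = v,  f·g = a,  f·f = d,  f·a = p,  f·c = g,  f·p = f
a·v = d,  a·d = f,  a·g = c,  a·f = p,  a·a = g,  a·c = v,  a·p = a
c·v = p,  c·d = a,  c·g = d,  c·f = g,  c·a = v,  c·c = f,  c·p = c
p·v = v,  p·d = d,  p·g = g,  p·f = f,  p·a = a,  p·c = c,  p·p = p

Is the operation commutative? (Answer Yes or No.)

Check whether the table is symmetric across its main diagonal.
Every entry (row x, col y) equals the entry (row y, col x), so K is abelian.

Yes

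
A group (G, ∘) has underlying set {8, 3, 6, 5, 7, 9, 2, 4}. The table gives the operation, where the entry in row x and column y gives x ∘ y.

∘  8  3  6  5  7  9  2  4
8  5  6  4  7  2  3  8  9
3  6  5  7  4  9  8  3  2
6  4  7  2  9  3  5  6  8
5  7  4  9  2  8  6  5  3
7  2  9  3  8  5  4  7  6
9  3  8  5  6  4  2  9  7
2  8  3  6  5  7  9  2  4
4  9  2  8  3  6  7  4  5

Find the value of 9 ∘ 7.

Read row 9, column 7: 9 ∘ 7 = 4.
(Structurally, G here is isomorphic to Z_2 x Z_4.)

4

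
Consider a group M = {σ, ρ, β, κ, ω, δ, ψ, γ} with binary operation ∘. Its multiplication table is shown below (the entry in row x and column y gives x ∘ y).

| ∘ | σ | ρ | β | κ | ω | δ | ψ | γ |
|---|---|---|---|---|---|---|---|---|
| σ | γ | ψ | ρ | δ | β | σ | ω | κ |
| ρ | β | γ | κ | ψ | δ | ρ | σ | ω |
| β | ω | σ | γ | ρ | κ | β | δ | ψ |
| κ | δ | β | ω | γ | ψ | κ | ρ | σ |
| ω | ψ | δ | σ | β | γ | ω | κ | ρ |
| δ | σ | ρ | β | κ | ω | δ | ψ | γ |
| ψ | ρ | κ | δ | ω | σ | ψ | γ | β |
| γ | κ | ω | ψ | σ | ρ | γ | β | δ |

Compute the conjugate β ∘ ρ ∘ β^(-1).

ω

The identity is δ. In row β, the entry δ sits in column ψ, so β^(-1) = ψ.
β ∘ ρ = σ
σ ∘ ψ = ω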